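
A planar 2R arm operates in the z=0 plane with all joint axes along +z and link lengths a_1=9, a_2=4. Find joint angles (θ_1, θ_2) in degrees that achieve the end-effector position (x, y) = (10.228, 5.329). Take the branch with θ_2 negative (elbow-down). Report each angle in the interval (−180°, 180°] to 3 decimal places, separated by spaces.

44.998 -59.991

cos θ_2 = (133.0102−9²−4²)/(2·9·4) = 0.5001; θ_2 = -59.9906° (elbow-down)
β = atan2(5.3290,10.2280) = 27.5204°; ψ = atan2(-3.4638,11.0006) = -17.4778°
θ_1 = β − ψ = 44.9982°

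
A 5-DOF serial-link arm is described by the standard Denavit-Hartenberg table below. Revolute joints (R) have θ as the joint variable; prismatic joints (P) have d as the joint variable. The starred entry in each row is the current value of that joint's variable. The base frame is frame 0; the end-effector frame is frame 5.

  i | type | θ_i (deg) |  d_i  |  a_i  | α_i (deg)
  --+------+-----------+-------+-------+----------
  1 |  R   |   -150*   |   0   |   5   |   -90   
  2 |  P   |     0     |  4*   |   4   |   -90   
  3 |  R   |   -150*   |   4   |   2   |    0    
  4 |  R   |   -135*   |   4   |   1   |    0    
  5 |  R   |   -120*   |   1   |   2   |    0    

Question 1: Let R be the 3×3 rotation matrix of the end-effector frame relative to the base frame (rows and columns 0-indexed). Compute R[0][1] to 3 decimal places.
-0.966

End-effector y-axis (col 1 of R) = (-0.9659,0.2588,-0.0000)
R[0][1] = -0.9659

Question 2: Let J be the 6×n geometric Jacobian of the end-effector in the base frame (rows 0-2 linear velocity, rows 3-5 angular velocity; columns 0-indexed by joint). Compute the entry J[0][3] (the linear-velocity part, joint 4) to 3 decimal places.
-1.225

axis z_3 = (0.0000,-0.0000,-1.0000); lever o_n−o_3 = (-1.2247,-1.2247,-5.0000)
cross product → J_v[:, 3] = (-1.2247,1.2247,-0.0000)
J_ω[:, 3] = z_3
entry J[0][3] = -1.2247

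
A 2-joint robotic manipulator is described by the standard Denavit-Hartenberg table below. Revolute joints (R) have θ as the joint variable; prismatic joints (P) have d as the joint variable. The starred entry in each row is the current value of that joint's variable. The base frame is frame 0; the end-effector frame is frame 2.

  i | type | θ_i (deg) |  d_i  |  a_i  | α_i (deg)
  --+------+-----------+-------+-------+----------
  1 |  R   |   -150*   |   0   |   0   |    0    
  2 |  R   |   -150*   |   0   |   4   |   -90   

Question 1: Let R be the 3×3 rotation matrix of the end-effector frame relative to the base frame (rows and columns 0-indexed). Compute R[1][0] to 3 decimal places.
End-effector x-axis (col 0 of R) = (0.5000,0.8660,0.0000)
R[1][0] = 0.8660

0.866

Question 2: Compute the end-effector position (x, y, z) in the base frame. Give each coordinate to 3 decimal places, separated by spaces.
after link 1: o_1 = (0.0000, 0.0000, 0.0000)
after link 2: o_2 = (2.0000, 3.4641, 0.0000)

2.000 3.464 0.000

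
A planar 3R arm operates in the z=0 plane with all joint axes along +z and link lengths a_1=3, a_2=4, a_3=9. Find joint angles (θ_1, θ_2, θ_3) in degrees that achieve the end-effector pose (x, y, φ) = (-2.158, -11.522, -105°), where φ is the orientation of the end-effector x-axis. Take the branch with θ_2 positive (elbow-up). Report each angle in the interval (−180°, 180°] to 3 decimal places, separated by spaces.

wrist centre = target − a_3·(cos φ, sin φ) = (0.1714, -2.8287)
cos θ_2 = (8.0307−3²−4²)/(2·3·4) = -0.7071; θ_2 = 134.9956° (elbow-up)
β = atan2(-2.8287,0.1714) = -86.5330°; ψ = atan2(2.8286,0.1718) = 86.5246°
θ_1 = β − ψ = -173.0576°
θ_3 = φ − θ_1 − θ_2 = -66.9380° (wrapped to (-180°,180°])

-173.058 134.996 -66.938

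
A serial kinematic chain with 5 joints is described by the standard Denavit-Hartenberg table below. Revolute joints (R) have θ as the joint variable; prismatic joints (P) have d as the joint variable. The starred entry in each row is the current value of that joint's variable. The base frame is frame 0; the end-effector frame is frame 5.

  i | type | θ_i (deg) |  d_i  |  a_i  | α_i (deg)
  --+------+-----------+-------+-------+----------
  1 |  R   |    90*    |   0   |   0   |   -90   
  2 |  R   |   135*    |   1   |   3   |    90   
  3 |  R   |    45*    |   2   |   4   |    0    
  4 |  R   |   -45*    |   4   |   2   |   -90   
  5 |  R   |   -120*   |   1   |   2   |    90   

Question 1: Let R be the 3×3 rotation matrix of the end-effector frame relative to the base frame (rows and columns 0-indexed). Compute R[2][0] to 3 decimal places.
End-effector x-axis (col 0 of R) = (0.0000,0.9659,-0.2588)
R[2][0] = -0.2588

-0.259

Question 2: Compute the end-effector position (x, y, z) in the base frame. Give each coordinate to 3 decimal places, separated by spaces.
-4.828 0.639 -10.296

after link 1: o_1 = (0.0000, 0.0000, 0.0000)
after link 2: o_2 = (-1.0000, -2.1213, -2.1213)
after link 3: o_3 = (-3.8284, -2.7071, -5.5355)
after link 4: o_4 = (-3.8284, -1.2929, -9.7782)
after link 5: o_5 = (-4.8284, 0.6390, -10.2958)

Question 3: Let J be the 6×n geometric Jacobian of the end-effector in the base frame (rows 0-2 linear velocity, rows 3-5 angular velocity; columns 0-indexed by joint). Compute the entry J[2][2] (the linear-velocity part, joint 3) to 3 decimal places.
2.707

axis z_2 = (-0.0000,0.7071,-0.7071); lever o_n−o_2 = (-3.8284,2.7603,-8.1745)
cross product → J_v[:, 2] = (-3.8284,2.7071,2.7071)
J_ω[:, 2] = z_2
entry J[2][2] = 2.7071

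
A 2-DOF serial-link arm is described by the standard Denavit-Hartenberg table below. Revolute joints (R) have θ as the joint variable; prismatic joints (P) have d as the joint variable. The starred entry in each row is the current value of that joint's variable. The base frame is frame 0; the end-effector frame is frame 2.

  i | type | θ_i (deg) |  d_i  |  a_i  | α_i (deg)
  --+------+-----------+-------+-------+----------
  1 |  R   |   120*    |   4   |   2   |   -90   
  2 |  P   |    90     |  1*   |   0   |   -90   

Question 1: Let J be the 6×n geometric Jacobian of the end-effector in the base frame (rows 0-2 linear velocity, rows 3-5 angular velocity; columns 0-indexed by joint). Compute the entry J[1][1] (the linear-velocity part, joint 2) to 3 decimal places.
prismatic axis z_1 = (-0.8660,-0.5000,0.0000)
J_v[:, 1] = z_1; J_ω[:, 1] = (0,0,0)
entry J[1][1] = -0.5000

-0.500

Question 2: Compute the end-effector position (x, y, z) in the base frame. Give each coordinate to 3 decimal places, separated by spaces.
after link 1: o_1 = (-1.0000, 1.7321, 4.0000)
after link 2: o_2 = (-1.8660, 1.2321, 4.0000)

-1.866 1.232 4.000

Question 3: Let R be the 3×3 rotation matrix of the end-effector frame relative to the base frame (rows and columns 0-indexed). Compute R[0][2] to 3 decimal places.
0.500

End-effector z-axis (col 2 of R) = (0.5000,-0.8660,-0.0000)
R[0][2] = 0.5000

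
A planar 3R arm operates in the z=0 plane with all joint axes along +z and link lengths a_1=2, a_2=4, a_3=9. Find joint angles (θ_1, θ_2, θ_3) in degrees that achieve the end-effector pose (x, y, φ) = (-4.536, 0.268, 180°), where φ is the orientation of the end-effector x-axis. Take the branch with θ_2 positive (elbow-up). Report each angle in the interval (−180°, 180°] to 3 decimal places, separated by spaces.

-60.002 90.003 149.999

wrist centre = target − a_3·(cos φ, sin φ) = (4.4640, 0.2680)
cos θ_2 = (19.9991−2²−4²)/(2·2·4) = -0.0001; θ_2 = 90.0032° (elbow-up)
β = atan2(0.2680,4.4640) = 3.4357°; ψ = atan2(4.0000,1.9998) = 63.4375°
θ_1 = β − ψ = -60.0018°
θ_3 = φ − θ_1 − θ_2 = 149.9986° (wrapped to (-180°,180°])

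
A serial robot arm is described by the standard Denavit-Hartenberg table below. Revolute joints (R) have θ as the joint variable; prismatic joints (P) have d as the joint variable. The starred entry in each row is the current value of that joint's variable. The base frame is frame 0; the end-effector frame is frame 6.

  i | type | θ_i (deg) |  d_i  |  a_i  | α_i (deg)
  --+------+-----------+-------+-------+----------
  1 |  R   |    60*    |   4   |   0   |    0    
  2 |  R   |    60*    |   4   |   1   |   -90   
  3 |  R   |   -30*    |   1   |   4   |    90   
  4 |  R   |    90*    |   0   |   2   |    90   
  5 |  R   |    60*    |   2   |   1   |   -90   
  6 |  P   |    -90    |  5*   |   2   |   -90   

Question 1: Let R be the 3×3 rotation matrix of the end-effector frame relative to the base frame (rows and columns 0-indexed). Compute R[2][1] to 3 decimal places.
-0.433

End-effector y-axis (col 1 of R) = (-0.8750,-0.2165,-0.4330)
R[2][1] = -0.4330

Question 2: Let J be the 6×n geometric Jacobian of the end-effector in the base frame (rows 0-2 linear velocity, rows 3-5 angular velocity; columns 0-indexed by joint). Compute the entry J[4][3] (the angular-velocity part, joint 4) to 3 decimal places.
-0.433

axis z_3 = (0.2500,-0.4330,0.8660); lever o_n−o_3 = (0.6944,2.4575,4.9151)
cross product → J_v[:, 3] = (-4.2566,-0.6274,0.9151)
J_ω[:, 3] = z_3
entry J[4][3] = -0.4330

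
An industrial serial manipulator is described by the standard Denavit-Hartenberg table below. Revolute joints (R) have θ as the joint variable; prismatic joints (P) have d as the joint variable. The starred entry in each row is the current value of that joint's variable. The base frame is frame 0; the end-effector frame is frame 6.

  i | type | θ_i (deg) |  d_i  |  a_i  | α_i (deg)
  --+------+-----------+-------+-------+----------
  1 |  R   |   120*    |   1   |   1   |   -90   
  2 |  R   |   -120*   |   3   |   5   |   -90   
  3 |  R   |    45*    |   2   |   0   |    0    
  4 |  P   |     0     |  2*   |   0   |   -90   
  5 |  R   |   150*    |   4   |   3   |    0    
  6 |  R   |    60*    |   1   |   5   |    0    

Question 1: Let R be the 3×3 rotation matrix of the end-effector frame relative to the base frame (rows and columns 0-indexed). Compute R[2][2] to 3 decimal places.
End-effector z-axis (col 2 of R) = (0.4356,0.6597,-0.6124)
R[2][2] = -0.6124

-0.612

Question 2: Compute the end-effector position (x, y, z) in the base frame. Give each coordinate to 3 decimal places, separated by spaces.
-7.303 3.921 0.526

after link 1: o_1 = (-0.5000, 0.8660, 1.0000)
after link 2: o_2 = (-1.8481, -2.7990, 5.3301)
after link 3: o_3 = (-2.7141, -1.2990, 6.3301)
after link 4: o_4 = (-3.5801, 0.2010, 7.3301)
after link 5: o_5 = (-3.2385, 1.5919, 2.5396)
after link 6: o_6 = (-7.3025, 3.9215, 0.5256)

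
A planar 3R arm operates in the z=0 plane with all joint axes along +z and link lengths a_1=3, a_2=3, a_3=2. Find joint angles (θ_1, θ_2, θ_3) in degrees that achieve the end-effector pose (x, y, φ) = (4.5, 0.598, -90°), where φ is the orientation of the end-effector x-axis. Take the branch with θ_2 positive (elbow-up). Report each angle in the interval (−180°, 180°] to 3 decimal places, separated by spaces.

wrist centre = target − a_3·(cos φ, sin φ) = (4.5000, 2.5980)
cos θ_2 = (26.9996−3²−3²)/(2·3·3) = 0.5000; θ_2 = 60.0015° (elbow-up)
β = atan2(2.5980,4.5000) = 29.9993°; ψ = atan2(2.5981,4.4999) = 30.0007°
θ_1 = β − ψ = -0.0015°
θ_3 = φ − θ_1 − θ_2 = -150.0000° (wrapped to (-180°,180°])

-0.001 60.001 -150.000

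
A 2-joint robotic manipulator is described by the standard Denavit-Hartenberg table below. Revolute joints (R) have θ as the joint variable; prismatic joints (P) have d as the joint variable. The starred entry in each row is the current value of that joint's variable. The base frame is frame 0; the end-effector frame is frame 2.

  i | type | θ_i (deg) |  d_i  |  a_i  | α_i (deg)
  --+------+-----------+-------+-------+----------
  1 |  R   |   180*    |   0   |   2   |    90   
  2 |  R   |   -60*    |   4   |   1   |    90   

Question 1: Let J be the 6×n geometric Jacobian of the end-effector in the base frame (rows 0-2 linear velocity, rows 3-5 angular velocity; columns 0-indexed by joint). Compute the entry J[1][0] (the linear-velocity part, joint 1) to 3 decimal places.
-2.500

axis z_0 = ẑ; lever o_n−o_0 = (-2.5000,4.0000,-0.8660)
cross product → J_v[:, 0] = (-4.0000,-2.5000,0.0000)
J_ω[:, 0] = z_0
entry J[1][0] = -2.5000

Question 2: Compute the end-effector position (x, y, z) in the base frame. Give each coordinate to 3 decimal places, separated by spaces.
-2.500 4.000 -0.866

after link 1: o_1 = (-2.0000, 0.0000, 0.0000)
after link 2: o_2 = (-2.5000, 4.0000, -0.8660)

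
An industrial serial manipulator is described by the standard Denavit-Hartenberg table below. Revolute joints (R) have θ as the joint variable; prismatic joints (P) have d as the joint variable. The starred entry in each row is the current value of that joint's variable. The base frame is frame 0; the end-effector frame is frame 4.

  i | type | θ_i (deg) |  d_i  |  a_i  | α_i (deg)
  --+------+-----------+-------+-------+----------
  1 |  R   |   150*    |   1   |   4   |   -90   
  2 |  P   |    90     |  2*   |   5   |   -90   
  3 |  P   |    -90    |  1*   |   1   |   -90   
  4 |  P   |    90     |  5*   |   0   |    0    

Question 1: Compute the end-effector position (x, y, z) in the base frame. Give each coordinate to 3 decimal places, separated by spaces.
after link 1: o_1 = (-3.4641, 2.0000, 1.0000)
after link 2: o_2 = (-4.4641, 0.2679, -4.0000)
after link 3: o_3 = (-4.0981, -1.0981, -4.0000)
after link 4: o_4 = (-4.0981, -1.0981, -9.0000)

-4.098 -1.098 -9.000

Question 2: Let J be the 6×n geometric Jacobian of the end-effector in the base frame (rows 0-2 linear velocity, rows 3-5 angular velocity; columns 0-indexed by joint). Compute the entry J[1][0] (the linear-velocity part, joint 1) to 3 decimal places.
-4.098

axis z_0 = ẑ; lever o_n−o_0 = (-4.0981,-1.0981,-9.0000)
cross product → J_v[:, 0] = (1.0981,-4.0981,0.0000)
J_ω[:, 0] = z_0
entry J[1][0] = -4.0981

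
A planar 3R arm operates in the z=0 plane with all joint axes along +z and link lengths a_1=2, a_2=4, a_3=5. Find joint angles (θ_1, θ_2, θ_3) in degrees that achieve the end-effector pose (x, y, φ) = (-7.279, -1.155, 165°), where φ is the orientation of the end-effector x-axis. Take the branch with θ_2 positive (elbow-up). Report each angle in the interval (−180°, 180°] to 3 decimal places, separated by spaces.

134.986 120.010 -89.997

wrist centre = target − a_3·(cos φ, sin φ) = (-2.4494, -2.4491)
cos θ_2 = (11.9975−2²−4²)/(2·2·4) = -0.5002; θ_2 = 120.0104° (elbow-up)
β = atan2(-2.4491,-2.4494) = -135.0032°; ψ = atan2(3.4637,-0.0006) = 90.0104°
θ_1 = β − ψ = -225.0136°
θ_3 = φ − θ_1 − θ_2 = -89.9968° (wrapped to (-180°,180°])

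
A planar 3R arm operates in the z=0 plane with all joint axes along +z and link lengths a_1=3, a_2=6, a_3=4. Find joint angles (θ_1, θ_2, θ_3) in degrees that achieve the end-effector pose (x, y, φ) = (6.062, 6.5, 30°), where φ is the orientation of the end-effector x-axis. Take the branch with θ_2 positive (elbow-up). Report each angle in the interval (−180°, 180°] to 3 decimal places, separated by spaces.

-30.000 120.002 -60.002

wrist centre = target − a_3·(cos φ, sin φ) = (2.5979, 4.5000)
cos θ_2 = (26.9991−3²−6²)/(2·3·6) = -0.5000; θ_2 = 120.0017° (elbow-up)
β = atan2(4.5000,2.5979) = 60.0017°; ψ = atan2(5.1961,-0.0002) = 90.0017°
θ_1 = β − ψ = -30.0000°
θ_3 = φ − θ_1 − θ_2 = -60.0017° (wrapped to (-180°,180°])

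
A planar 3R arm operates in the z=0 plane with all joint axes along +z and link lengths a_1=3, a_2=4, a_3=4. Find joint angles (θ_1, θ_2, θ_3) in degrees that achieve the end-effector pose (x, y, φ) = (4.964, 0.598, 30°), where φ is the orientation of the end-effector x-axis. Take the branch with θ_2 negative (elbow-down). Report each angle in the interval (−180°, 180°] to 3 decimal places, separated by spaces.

59.997 -150.000 120.003

wrist centre = target − a_3·(cos φ, sin φ) = (1.4999, -1.4020)
cos θ_2 = (4.2153−3²−4²)/(2·3·4) = -0.8660; θ_2 = -150.0004° (elbow-down)
β = atan2(-1.4020,1.4999) = -43.0678°; ψ = atan2(-2.0000,-0.4641) = -103.0649°
θ_1 = β − ψ = 59.9971°
θ_3 = φ − θ_1 − θ_2 = 120.0033° (wrapped to (-180°,180°])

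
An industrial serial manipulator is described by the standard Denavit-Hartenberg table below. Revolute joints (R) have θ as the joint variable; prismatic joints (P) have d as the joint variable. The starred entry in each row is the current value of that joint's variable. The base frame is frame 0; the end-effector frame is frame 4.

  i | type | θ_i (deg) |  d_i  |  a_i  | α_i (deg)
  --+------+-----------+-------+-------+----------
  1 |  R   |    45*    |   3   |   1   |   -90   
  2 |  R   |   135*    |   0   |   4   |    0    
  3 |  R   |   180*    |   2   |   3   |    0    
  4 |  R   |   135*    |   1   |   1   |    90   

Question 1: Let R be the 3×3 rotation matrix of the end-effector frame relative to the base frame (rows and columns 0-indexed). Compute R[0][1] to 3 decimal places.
-0.707

End-effector y-axis (col 1 of R) = (-0.7071,0.7071,0.0000)
R[0][1] = -0.7071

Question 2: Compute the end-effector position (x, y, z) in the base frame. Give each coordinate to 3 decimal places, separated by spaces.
after link 1: o_1 = (0.7071, 0.7071, 3.0000)
after link 2: o_2 = (-1.2929, -1.2929, 0.1716)
after link 3: o_3 = (-1.2071, 1.6213, 2.2929)
after link 4: o_4 = (-1.9142, 2.3284, 1.2929)

-1.914 2.328 1.293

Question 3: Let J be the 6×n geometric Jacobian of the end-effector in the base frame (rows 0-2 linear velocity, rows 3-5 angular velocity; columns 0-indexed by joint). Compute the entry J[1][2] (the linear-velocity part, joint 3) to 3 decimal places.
axis z_2 = (-0.7071,0.7071,0.0000); lever o_n−o_2 = (-0.6213,3.6213,1.1213)
cross product → J_v[:, 2] = (0.7929,0.7929,-2.1213)
J_ω[:, 2] = z_2
entry J[1][2] = 0.7929

0.793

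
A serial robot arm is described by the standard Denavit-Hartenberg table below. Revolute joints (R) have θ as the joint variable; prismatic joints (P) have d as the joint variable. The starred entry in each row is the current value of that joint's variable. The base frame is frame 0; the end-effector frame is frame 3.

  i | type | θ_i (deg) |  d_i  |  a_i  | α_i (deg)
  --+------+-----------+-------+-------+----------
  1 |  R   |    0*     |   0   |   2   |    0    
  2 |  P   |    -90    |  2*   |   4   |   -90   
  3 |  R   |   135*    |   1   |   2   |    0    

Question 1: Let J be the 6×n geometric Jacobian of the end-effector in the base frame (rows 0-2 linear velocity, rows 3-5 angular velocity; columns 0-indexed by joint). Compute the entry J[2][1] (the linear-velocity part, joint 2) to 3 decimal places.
1.000

prismatic axis z_1 = (0.0000,0.0000,1.0000)
J_v[:, 1] = z_1; J_ω[:, 1] = (0,0,0)
entry J[2][1] = 1.0000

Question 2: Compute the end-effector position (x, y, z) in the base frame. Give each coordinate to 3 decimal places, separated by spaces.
after link 1: o_1 = (2.0000, 0.0000, 0.0000)
after link 2: o_2 = (2.0000, -4.0000, 2.0000)
after link 3: o_3 = (3.0000, -2.5858, 0.5858)

3.000 -2.586 0.586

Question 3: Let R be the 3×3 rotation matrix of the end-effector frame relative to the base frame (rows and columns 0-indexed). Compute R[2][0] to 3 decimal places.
-0.707

End-effector x-axis (col 0 of R) = (0.0000,0.7071,-0.7071)
R[2][0] = -0.7071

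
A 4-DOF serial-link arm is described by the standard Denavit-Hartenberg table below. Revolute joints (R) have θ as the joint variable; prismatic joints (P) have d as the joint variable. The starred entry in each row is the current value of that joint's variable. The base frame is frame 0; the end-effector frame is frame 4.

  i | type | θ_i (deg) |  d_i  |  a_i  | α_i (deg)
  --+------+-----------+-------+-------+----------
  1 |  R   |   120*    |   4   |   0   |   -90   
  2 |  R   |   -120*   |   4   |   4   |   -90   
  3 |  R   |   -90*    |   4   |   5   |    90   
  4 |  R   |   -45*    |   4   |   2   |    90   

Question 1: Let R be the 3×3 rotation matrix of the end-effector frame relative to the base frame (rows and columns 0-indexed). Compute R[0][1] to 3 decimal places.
-0.250

End-effector y-axis (col 1 of R) = (-0.2500,0.4330,-0.8660)
R[0][1] = -0.2500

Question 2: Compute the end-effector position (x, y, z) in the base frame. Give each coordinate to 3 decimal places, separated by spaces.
after link 1: o_1 = (0.0000, 0.0000, 4.0000)
after link 2: o_2 = (-2.4641, -3.7321, 7.4641)
after link 3: o_3 = (-8.5263, -3.2321, 9.4641)
after link 4: o_4 = (-10.1387, -3.2678, 5.2929)

-10.139 -3.268 5.293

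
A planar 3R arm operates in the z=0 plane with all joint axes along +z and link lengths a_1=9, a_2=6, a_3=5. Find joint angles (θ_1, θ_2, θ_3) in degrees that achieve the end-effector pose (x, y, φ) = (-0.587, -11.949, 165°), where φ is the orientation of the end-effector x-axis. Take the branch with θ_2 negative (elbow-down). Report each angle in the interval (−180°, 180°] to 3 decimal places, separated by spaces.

-54.476 -44.991 -95.533

wrist centre = target − a_3·(cos φ, sin φ) = (4.2426, -13.2431)
cos θ_2 = (193.3795−9²−6²)/(2·9·6) = 0.7072; θ_2 = -44.9910° (elbow-down)
β = atan2(-13.2431,4.2426) = -72.2363°; ψ = atan2(-4.2420,13.2433) = -17.7608°
θ_1 = β − ψ = -54.4755°
θ_3 = φ − θ_1 − θ_2 = -95.5335° (wrapped to (-180°,180°])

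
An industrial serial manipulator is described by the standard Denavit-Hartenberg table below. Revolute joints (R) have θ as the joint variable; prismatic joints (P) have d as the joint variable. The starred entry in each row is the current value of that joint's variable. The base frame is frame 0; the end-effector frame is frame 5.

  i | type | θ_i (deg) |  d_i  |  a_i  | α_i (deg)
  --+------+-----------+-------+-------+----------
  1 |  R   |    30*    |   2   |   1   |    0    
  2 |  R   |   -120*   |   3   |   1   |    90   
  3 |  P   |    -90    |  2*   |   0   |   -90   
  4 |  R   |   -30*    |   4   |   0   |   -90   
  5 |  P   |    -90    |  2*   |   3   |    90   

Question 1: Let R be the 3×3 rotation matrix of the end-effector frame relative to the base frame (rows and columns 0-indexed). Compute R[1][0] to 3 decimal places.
End-effector x-axis (col 0 of R) = (-0.0000,-1.0000,0.0000)
R[1][0] = -1.0000

-1.000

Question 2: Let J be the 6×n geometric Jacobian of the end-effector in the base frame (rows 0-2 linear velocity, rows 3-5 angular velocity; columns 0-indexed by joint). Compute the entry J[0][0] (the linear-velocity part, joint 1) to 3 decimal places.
axis z_0 = ẑ; lever o_n−o_0 = (0.5981,-7.5000,4.0000)
cross product → J_v[:, 0] = (7.5000,0.5981,-0.0000)
J_ω[:, 0] = z_0
entry J[0][0] = 7.5000

7.500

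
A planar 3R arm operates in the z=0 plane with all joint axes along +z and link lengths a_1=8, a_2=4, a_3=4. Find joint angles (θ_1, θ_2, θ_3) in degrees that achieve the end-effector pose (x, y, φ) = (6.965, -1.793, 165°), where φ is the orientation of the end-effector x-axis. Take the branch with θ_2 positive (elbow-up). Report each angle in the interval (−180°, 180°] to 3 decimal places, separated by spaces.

-29.275 44.994 149.281

wrist centre = target − a_3·(cos φ, sin φ) = (10.8287, -2.8283)
cos θ_2 = (125.2600−8²−4²)/(2·8·4) = 0.7072; θ_2 = 44.9935° (elbow-up)
β = atan2(-2.8283,10.8287) = -14.6377°; ψ = atan2(2.8281,10.8287) = 14.6368°
θ_1 = β − ψ = -29.2745°
θ_3 = φ − θ_1 − θ_2 = 149.2810° (wrapped to (-180°,180°])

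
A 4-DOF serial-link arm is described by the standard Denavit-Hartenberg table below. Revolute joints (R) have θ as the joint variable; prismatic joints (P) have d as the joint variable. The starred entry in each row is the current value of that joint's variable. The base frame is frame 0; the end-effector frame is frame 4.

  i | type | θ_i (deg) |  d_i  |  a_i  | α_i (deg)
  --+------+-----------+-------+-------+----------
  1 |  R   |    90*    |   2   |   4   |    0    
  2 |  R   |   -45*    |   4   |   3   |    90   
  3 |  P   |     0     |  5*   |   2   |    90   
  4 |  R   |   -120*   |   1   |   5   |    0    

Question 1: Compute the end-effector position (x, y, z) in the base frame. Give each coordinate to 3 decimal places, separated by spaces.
after link 1: o_1 = (0.0000, 4.0000, 2.0000)
after link 2: o_2 = (2.1213, 6.1213, 6.0000)
after link 3: o_3 = (7.0711, 4.0000, 6.0000)
after link 4: o_4 = (2.2414, 5.2941, 5.0000)

2.241 5.294 5.000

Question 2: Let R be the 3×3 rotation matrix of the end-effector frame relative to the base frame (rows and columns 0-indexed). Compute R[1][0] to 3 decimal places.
0.259

End-effector x-axis (col 0 of R) = (-0.9659,0.2588,-0.0000)
R[1][0] = 0.2588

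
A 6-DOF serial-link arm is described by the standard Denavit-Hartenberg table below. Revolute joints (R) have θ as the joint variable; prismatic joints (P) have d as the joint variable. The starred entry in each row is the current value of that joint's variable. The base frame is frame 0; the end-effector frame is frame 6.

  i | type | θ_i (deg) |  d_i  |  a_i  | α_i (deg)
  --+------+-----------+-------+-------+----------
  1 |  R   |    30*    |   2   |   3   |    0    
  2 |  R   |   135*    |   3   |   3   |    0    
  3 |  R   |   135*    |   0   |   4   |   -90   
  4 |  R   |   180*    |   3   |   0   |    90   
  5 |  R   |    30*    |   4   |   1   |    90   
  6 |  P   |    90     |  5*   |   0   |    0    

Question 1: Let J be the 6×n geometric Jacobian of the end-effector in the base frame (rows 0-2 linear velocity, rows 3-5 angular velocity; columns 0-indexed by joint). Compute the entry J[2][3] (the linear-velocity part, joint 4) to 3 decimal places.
3.366

axis z_3 = (0.8660,0.5000,0.0000); lever o_n−o_3 = (-2.4019,2.5000,-4.0000)
cross product → J_v[:, 3] = (-2.0000,3.4641,3.3660)
J_ω[:, 3] = z_3
entry J[2][3] = 3.3660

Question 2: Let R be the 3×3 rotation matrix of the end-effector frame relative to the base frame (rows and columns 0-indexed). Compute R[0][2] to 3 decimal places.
End-effector z-axis (col 2 of R) = (-1.0000,0.0000,-0.0000)
R[0][2] = -1.0000

-1.000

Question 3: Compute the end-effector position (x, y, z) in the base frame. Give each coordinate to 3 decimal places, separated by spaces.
-0.702 1.312 1.000

after link 1: o_1 = (2.5981, 1.5000, 2.0000)
after link 2: o_2 = (-0.2997, 2.2765, 5.0000)
after link 3: o_3 = (1.7003, -1.1876, 5.0000)
after link 4: o_4 = (4.2984, 0.3124, 5.0000)
after link 5: o_5 = (4.2984, 1.3124, 1.0000)
after link 6: o_6 = (-0.7016, 1.3124, 1.0000)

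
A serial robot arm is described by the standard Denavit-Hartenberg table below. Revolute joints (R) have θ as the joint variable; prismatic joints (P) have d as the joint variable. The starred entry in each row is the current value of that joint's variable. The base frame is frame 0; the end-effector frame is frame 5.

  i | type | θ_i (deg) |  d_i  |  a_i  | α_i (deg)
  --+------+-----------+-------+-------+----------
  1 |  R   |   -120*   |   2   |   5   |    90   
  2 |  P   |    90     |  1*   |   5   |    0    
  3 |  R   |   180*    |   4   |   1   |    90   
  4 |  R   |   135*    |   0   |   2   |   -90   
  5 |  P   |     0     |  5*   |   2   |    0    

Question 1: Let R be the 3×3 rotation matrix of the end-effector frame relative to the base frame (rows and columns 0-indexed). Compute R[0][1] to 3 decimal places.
End-effector y-axis (col 1 of R) = (-0.5000,-0.8660,-0.0000)
R[0][1] = -0.5000

-0.500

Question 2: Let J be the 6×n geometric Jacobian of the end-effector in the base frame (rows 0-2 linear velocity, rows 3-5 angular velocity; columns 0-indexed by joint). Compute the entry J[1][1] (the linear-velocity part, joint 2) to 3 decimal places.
0.500

prismatic axis z_1 = (-0.8660,0.5000,0.0000)
J_v[:, 1] = z_1; J_ω[:, 1] = (0,0,0)
entry J[1][1] = 0.5000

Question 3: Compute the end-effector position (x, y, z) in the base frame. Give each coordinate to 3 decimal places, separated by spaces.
after link 1: o_1 = (-2.5000, -4.3301, 2.0000)
after link 2: o_2 = (-3.3660, -3.8301, 7.0000)
after link 3: o_3 = (-6.8301, -1.8301, 6.0000)
after link 4: o_4 = (-8.0549, -1.1230, 7.4142)
after link 5: o_5 = (-6.2178, -2.1837, 12.3640)

-6.218 -2.184 12.364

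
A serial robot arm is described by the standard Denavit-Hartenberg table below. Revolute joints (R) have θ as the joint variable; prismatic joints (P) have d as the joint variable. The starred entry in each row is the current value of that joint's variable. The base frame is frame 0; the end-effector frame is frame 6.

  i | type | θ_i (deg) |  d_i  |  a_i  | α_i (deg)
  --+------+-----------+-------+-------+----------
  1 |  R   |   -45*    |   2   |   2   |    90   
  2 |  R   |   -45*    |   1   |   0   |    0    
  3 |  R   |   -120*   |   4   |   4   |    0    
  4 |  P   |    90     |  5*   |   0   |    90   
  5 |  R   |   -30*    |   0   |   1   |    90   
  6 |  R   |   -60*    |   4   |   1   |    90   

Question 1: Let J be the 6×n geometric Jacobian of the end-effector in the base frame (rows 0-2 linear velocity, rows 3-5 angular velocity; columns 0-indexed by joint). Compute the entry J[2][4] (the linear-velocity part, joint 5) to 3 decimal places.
-4.071

axis z_4 = (-0.6830,0.6830,-0.2588); lever o_n−o_4 = (3.4430,2.5166,0.9012)
cross product → J_v[:, 4] = (1.2669,-0.2756,-4.0705)
J_ω[:, 4] = z_4
entry J[2][4] = -4.0705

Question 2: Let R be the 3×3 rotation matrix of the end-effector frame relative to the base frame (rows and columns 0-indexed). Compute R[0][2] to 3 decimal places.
End-effector z-axis (col 2 of R) = (-0.1019,-0.5104,0.8539)
R[0][2] = -0.1019

-0.102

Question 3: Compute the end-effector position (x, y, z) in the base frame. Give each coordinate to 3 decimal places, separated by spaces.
-4.946 -3.237 1.866

after link 1: o_1 = (1.4142, -1.4142, 2.0000)
after link 2: o_2 = (0.7071, -2.1213, 2.0000)
after link 3: o_3 = (-4.8534, -2.2177, 0.9647)
after link 4: o_4 = (-8.3889, -5.7532, 0.9647)
after link 5: o_5 = (-7.8769, -5.5582, 0.1282)
after link 6: o_6 = (-4.9459, -3.2366, 1.8659)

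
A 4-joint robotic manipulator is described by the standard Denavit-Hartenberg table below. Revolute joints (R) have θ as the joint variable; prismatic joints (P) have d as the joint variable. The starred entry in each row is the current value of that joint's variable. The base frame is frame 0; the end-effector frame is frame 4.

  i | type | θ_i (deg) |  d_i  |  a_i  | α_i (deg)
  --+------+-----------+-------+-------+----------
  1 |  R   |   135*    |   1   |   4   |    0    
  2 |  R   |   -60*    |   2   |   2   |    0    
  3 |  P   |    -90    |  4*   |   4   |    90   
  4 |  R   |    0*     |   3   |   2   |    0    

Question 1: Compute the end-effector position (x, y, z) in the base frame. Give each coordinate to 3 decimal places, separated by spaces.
2.708 0.310 7.000

after link 1: o_1 = (-2.8284, 2.8284, 1.0000)
after link 2: o_2 = (-2.3108, 4.7603, 3.0000)
after link 3: o_3 = (1.5529, 3.7250, 7.0000)
after link 4: o_4 = (2.7083, 0.3096, 7.0000)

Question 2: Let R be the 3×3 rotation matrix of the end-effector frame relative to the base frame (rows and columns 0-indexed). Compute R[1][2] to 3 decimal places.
-0.966

End-effector z-axis (col 2 of R) = (-0.2588,-0.9659,0.0000)
R[1][2] = -0.9659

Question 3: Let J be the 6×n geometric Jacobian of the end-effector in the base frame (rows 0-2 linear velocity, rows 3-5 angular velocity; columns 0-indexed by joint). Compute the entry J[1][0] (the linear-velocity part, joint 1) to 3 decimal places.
axis z_0 = ẑ; lever o_n−o_0 = (2.7083,0.3096,7.0000)
cross product → J_v[:, 0] = (-0.3096,2.7083,0.0000)
J_ω[:, 0] = z_0
entry J[1][0] = 2.7083

2.708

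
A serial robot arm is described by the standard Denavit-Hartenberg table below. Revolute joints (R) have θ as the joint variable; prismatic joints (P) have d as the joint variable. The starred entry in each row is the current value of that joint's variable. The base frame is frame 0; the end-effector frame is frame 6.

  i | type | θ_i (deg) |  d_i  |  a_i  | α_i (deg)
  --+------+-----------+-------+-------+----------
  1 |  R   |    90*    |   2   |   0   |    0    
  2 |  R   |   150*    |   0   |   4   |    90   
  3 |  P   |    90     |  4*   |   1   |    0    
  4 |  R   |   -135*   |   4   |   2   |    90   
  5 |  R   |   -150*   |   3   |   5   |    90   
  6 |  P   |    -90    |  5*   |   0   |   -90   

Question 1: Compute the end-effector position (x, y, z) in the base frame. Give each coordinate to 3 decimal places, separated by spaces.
-7.745 6.246 4.294

after link 1: o_1 = (0.0000, 0.0000, 2.0000)
after link 2: o_2 = (-2.0000, -3.4641, 2.0000)
after link 3: o_3 = (-5.4641, -1.4641, 3.0000)
after link 4: o_4 = (-9.6353, -0.6888, 1.5858)
after link 5: o_5 = (-4.8787, 2.5499, 2.5263)
after link 6: o_6 = (-7.7448, 6.2459, 4.2941)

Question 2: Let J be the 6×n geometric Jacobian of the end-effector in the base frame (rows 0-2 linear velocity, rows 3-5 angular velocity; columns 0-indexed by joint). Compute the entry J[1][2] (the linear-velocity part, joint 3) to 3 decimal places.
prismatic axis z_2 = (-0.8660,0.5000,0.0000)
J_v[:, 2] = z_2; J_ω[:, 2] = (0,0,0)
entry J[1][2] = 0.5000

0.500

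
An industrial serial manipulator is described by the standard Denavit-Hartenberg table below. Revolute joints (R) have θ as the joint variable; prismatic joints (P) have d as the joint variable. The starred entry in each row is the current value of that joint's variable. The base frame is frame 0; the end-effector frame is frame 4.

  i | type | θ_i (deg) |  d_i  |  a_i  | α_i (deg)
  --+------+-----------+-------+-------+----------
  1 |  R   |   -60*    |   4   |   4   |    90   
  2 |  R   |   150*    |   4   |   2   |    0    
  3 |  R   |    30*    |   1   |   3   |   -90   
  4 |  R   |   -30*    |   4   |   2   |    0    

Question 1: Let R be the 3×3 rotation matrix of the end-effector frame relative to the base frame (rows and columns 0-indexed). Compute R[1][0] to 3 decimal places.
End-effector x-axis (col 0 of R) = (-0.8660,0.5000,0.0000)
R[1][0] = 0.5000

0.500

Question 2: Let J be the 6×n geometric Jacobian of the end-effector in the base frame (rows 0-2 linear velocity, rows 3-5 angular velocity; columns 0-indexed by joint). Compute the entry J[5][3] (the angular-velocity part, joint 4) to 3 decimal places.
axis z_3 = (-0.0000,-0.0000,-1.0000); lever o_n−o_3 = (-1.7321,1.0000,-4.0000)
cross product → J_v[:, 3] = (1.0000,1.7321,-0.0000)
J_ω[:, 3] = z_3
entry J[5][3] = -1.0000

-1.000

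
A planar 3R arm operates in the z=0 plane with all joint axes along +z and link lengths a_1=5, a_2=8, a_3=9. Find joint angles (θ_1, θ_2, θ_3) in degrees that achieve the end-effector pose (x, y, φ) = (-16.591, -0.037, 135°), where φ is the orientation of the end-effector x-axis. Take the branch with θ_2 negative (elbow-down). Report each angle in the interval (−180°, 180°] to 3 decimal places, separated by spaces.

wrist centre = target − a_3·(cos φ, sin φ) = (-10.2270, -6.4010)
cos θ_2 = (145.5646−5²−8²)/(2·5·8) = 0.7071; θ_2 = -45.0040° (elbow-down)
β = atan2(-6.4010,-10.2270) = -147.9581°; ψ = atan2(-5.6572,10.6565) = -27.9627°
θ_1 = β − ψ = -119.9954°
θ_3 = φ − θ_1 − θ_2 = -60.0006° (wrapped to (-180°,180°])

-119.995 -45.004 -60.001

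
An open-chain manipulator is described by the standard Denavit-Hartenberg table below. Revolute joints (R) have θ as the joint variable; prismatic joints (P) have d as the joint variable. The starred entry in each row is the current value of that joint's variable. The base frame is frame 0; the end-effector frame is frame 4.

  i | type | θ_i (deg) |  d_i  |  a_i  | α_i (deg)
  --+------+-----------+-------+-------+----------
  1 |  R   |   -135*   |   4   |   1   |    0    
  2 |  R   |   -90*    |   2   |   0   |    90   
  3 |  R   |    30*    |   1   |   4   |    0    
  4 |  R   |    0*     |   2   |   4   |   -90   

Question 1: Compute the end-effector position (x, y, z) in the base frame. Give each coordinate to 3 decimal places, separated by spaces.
-3.485 6.313 10.000

after link 1: o_1 = (-0.7071, -0.7071, 4.0000)
after link 2: o_2 = (-0.7071, -0.7071, 6.0000)
after link 3: o_3 = (-2.4495, 2.4495, 8.0000)
after link 4: o_4 = (-3.4848, 6.3132, 10.0000)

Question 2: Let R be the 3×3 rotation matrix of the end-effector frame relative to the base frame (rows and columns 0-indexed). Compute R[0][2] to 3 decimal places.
0.354

End-effector z-axis (col 2 of R) = (0.3536,-0.3536,0.8660)
R[0][2] = 0.3536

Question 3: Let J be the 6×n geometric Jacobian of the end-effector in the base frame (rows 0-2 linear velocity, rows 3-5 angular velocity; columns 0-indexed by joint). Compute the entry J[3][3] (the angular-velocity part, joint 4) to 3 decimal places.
axis z_3 = (0.7071,0.7071,0.0000); lever o_n−o_3 = (-1.0353,3.8637,2.0000)
cross product → J_v[:, 3] = (1.4142,-1.4142,3.4641)
J_ω[:, 3] = z_3
entry J[3][3] = 0.7071

0.707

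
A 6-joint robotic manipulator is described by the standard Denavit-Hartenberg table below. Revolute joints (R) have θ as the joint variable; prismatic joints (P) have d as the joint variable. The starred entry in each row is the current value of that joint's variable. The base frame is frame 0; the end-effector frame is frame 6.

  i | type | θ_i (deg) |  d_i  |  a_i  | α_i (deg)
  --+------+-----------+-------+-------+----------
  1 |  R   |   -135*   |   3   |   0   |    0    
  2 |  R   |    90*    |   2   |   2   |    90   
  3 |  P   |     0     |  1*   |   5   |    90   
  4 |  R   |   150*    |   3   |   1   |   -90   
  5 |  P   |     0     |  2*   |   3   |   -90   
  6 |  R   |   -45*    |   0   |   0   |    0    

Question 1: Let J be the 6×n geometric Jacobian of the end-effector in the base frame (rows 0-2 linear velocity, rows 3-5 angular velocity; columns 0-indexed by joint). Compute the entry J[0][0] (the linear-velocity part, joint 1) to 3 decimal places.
2.690

axis z_0 = ẑ; lever o_n−o_0 = (0.8966,-2.6897,2.0000)
cross product → J_v[:, 0] = (2.6897,0.8966,-0.0000)
J_ω[:, 0] = z_0
entry J[0][0] = 2.6897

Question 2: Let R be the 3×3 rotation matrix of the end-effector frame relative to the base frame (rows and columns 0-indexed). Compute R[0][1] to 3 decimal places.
End-effector y-axis (col 1 of R) = (-0.8660,-0.5000,0.0000)
R[0][1] = -0.8660

-0.866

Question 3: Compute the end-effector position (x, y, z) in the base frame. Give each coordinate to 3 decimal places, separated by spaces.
after link 1: o_1 = (0.0000, 0.0000, 3.0000)
after link 2: o_2 = (1.4142, -1.4142, 5.0000)
after link 3: o_3 = (4.2426, -5.6569, 5.0000)
after link 4: o_4 = (3.2767, -5.3980, 2.0000)
after link 5: o_5 = (0.8966, -2.6897, 2.0000)
after link 6: o_6 = (0.8966, -2.6897, 2.0000)

0.897 -2.690 2.000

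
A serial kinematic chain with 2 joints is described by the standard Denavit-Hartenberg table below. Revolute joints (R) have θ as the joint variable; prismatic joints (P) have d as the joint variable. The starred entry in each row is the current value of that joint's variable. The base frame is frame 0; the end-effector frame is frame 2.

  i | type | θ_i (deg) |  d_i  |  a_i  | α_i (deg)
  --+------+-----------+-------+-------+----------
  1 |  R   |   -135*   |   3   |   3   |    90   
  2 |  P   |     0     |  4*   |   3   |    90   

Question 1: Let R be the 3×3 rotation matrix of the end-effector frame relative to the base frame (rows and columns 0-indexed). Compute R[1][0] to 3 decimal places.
-0.707

End-effector x-axis (col 0 of R) = (-0.7071,-0.7071,0.0000)
R[1][0] = -0.7071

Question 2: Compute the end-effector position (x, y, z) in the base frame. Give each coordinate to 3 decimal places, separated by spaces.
-7.071 -1.414 3.000

after link 1: o_1 = (-2.1213, -2.1213, 3.0000)
after link 2: o_2 = (-7.0711, -1.4142, 3.0000)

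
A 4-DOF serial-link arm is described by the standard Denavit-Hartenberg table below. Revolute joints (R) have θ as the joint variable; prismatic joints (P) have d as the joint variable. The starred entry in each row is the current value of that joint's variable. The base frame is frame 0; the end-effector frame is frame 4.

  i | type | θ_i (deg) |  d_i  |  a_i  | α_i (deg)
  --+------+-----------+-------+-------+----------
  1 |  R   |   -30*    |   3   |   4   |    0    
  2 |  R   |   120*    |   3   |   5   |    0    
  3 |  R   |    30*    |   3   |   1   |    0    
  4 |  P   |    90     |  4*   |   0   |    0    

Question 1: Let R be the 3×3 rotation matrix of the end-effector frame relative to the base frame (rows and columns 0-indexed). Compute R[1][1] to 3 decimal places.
-0.866

End-effector y-axis (col 1 of R) = (0.5000,-0.8660,0.0000)
R[1][1] = -0.8660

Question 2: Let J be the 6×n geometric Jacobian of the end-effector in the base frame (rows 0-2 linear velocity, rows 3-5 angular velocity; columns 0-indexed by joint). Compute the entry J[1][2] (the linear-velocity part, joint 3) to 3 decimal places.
-0.500

axis z_2 = (0.0000,0.0000,1.0000); lever o_n−o_2 = (-0.5000,0.8660,7.0000)
cross product → J_v[:, 2] = (-0.8660,-0.5000,0.0000)
J_ω[:, 2] = z_2
entry J[1][2] = -0.5000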